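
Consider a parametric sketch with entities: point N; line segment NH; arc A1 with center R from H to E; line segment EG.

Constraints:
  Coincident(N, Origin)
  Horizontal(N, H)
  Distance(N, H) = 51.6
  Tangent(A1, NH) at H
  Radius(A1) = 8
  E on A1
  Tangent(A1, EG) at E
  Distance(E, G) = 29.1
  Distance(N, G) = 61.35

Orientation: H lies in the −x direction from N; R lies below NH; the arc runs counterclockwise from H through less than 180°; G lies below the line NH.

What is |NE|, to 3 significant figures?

60.0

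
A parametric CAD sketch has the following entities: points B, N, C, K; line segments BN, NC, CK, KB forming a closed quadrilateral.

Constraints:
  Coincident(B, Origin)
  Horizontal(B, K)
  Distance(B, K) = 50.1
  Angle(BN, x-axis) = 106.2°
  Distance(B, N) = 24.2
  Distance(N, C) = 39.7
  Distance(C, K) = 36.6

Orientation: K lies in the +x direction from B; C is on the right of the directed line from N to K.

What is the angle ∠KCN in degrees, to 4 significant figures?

107.1°

Checks: B = (0.00, 0.00) ✓; |NC| = 39.70 ✓; |CK| = 36.60 ✓.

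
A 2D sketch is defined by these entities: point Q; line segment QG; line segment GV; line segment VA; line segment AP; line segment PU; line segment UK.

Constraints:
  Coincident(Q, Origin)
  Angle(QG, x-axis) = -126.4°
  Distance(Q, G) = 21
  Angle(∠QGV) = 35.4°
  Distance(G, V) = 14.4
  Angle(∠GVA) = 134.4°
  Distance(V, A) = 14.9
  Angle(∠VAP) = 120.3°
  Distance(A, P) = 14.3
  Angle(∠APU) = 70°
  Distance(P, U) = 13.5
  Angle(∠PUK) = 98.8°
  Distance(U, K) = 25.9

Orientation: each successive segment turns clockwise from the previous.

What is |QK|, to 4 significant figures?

19.23

∠APU = 70.0° gives PU at -126.3° from the x-axis; with |PU| = 13.5, U = (4.349, -7.161). ∠PUK = 98.8° gives UK at 152.5° from the x-axis; with |UK| = 25.9, K = (-18.63, 4.798). Then |QK| = |K − Q| = 19.23.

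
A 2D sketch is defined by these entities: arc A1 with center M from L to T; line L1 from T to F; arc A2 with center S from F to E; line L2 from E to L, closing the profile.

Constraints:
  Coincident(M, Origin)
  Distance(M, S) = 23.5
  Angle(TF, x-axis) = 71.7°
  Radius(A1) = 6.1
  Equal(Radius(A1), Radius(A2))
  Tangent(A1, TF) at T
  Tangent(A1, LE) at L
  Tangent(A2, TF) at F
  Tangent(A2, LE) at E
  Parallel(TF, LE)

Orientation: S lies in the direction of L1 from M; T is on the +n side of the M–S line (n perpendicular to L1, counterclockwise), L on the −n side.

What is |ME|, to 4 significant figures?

24.28

The slot axis is L1's direction at 71.7°, so u = (cos 71.7°, sin 71.7°) = (0.3140, 0.9494) and n = (−sin 71.7°, cos 71.7°) = (-0.9494, 0.3140). M is at the origin and S lies 23.5 along u from M, so S = 23.5·u = (7.379, 22.31). Tangency of A1 to both parallel lines with radius 6.1 puts T and L at M ± 6.1·n: T = (-5.791, 1.915), L = (5.791, -1.915). Equal radii place F and E the same way about S: F = S + 6.1·n = (1.587, 24.23), E = S − 6.1·n = (13.17, 20.40). Then |ME| = |E − M| = 24.28.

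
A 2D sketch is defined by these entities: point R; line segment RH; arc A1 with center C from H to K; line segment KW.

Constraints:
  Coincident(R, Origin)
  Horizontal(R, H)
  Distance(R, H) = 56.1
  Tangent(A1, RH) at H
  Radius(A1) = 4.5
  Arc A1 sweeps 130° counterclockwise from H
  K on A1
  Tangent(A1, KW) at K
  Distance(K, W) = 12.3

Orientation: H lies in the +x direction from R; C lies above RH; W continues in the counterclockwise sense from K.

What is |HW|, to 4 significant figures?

17.40

On A1, H sits at bearing -90° from C; a 130° counterclockwise sweep puts K at bearing 40°, so K = C + 4.5·(cos 40°, sin 40°) = (59.55, 7.393). Tangency of A1 to KW means the radius CK is perpendicular to KW, so KW runs along (−sin 40°, cos 40°); with |KW| = 12.3, W = (51.64, 16.81). Then |HW| = |W − H| = 17.40.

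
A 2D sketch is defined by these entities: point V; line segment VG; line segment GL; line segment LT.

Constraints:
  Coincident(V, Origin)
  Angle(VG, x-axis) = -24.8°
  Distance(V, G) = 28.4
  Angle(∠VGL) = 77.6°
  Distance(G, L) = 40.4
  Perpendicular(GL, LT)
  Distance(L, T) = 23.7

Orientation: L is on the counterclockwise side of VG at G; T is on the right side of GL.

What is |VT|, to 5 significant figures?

61.826

V is at the origin; VG runs at -24.8° with length 28.4, so G = 28.4·(cos -24.8°, sin -24.8°) = (25.781, -11.912). ∠VGL = 77.6°, so GL runs at -24.8° + (180° − 77.6°) = 77.600° from the x-axis; with |GL| = 40.4, L = G + 40.4·(cos 77.600°, sin 77.600°) = (34.456, 27.545). The perpendicularity gives LT at right angles to GL; with |LT| = 23.7 on the right of GL, T = L + 23.7·(0.97667, -0.21474) = (57.603, 22.456). Then |VT| = |T − V| = 61.826.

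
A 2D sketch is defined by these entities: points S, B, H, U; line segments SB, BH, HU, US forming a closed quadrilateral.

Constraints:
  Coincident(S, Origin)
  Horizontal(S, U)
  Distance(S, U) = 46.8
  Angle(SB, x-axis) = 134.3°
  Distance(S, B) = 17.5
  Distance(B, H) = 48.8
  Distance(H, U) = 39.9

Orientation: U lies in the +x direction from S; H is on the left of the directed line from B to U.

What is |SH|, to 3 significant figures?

47.4

S is at the origin; S and U share the same y with |SU| = 46.8 and U in +x, so U = (46.8, 0). SB runs at 134.3° with |SB| = 17.5, so B = (-12.2, 12.5). H is determined by |BH| = 48.8 and |HU| = 39.9 together: it lies at the intersection of circle(B, 48.8) and circle(U, 39.9). With |BU| = 60.3, the foot of the radical line on BU is 36.7 from B and the perpendicular offset is √(48.8² − 36.7²) = 32.2. Taking the left-of-BU solution: H = (30.4, 36.4).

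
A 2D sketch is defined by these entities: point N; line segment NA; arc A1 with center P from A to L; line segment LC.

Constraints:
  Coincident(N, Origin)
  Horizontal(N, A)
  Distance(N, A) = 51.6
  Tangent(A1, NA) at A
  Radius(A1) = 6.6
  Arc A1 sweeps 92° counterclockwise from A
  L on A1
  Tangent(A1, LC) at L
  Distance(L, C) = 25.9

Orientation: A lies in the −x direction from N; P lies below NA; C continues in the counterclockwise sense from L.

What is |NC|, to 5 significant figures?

65.974

N is at the origin; N and A share the same y with |NA| = 51.6 and A on the −x side, so A = (-51.600, 0.0000). A1 meets NA tangentially, so PA is at right angles to NA, so P = A + (0, -6.6) = (-51.600, -6.6000). On A1, A sits at bearing 90° from P; a 92° counterclockwise sweep puts L at bearing 182°, so L = P + 6.6·(cos 182°, sin 182°) = (-58.196, -6.8303). Tangency of A1 to LC means the radius PL is perpendicular to LC, so LC runs along (−sin 182°, cos 182°); with |LC| = 25.9, C = (-57.292, -32.715). Then |NC| = |C − N| = 65.974.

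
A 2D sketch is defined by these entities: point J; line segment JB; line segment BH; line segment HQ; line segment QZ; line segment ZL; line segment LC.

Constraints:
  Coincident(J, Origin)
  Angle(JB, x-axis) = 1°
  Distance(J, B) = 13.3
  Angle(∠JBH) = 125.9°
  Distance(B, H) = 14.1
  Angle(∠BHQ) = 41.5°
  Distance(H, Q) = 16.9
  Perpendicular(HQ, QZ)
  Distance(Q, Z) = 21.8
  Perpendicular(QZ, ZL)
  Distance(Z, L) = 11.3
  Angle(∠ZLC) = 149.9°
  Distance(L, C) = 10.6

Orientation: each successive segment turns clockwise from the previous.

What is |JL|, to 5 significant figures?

23.616

J is at the origin; JB runs at 1.0° with length 13.3, so B = (13.298, 0.23212). ∠JBH = 125.9° gives BH at -53.100° from the x-axis; with |BH| = 14.1, H = (21.764, -11.043). ∠BHQ = 41.5° gives HQ at 168.40° from the x-axis; with |HQ| = 16.9, Q = (5.2091, -7.6452). HQ is perpendicular to QZ, so QZ runs at 78.400°; with |QZ| = 21.8, Z = (9.5926, 13.710). QZ ⟂ ZL, so ZL runs at -11.600°; with |ZL| = 11.3, L = (20.662, 11.437). Then |JL| = |L − J| = 23.616.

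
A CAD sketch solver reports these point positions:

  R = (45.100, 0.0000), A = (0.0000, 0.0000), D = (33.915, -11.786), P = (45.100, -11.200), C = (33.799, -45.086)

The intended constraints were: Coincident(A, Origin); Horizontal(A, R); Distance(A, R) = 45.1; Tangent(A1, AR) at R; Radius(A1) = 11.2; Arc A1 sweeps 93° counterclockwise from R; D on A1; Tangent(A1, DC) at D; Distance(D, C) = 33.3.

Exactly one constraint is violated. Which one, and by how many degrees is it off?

Tangent(A1, DC) at D — off by 3.20°.

A = (0.00, 0.00) ✓; A.y = 0.00, R.y = 0.00 ✓; |AR| = 45.10 ✓; ∠(PR, RA) = 90.00° ✓; |PR| = 11.20 ✓; bearing(P→D) − bearing(P→R) = 93.00° ✓; |PD| = 11.20 ✓; ∠(PD, DC) = 93.20° ✗; |DC| = 33.30 ✓.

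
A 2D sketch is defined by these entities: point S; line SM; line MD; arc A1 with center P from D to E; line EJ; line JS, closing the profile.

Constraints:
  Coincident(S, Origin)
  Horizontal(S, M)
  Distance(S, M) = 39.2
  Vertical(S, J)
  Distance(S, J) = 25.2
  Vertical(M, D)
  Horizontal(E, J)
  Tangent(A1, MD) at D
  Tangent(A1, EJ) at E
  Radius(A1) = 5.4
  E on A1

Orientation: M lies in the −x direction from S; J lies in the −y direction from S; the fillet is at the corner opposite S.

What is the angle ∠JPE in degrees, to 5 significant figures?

80.923°

S is at the origin; SM is horizontal with |SM| = 39.2 and M on the −x side, so M = (-39.200, 0.0000). S and J share the same x with |SJ| = 25.2 and J on the −y side, so J = (0.0000, -25.200). The virtual corner opposite S is at (-39.200, -25.200). The tangent condition forces PD to be normal to MD and since A1 is tangent to EJ there, PE ⟂ EJ, with radius 5.4, so the center P sits 5.4 in from both sides at P = (-33.800, -19.800). That places the tangent points at D = (-39.200, -19.800) on MD and E = (-33.800, -25.200) on EJ. Then cos ∠JPE = PJ·PE / (|PJ||PE|), giving 80.923°.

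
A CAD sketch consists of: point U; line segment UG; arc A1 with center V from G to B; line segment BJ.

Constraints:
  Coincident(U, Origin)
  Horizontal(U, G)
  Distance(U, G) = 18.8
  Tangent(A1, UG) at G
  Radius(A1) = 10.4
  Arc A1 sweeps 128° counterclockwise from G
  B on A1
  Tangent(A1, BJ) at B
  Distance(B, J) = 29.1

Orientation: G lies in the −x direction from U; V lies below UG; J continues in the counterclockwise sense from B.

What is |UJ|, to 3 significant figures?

40.8

U is at the origin; U and G share the same y with |UG| = 18.8 and G on the −x side, so G = (-18.8, 0.00). The tangent condition forces VG to be normal to UG, so V = G + (0, -10.4) = (-18.8, -10.4). On A1, G sits at bearing 90° from V; a 128° counterclockwise sweep puts B at bearing 218°, so B = V + 10.4·(cos 218°, sin 218°) = (-27.0, -16.8). A1 meets BJ tangentially, so VB is at right angles to BJ, so BJ runs along (−sin 218°, cos 218°); with |BJ| = 29.1, J = (-9.08, -39.7). Then |UJ| = |J − U| = 40.8.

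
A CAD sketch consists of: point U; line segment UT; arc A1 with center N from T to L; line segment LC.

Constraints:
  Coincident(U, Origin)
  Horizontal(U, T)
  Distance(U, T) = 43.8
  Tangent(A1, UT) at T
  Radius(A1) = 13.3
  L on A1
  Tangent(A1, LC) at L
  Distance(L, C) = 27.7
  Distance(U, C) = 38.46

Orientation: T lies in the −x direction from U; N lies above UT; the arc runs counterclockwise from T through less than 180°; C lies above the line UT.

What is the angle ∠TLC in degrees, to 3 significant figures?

147°

Checks: U = (0.00, 0.00) ✓; |NL| = 13.30 ✓; ∠(NL, LC) = 90.00° ✓; |LC| = 27.70 ✓; |UC| = 38.46 ✓.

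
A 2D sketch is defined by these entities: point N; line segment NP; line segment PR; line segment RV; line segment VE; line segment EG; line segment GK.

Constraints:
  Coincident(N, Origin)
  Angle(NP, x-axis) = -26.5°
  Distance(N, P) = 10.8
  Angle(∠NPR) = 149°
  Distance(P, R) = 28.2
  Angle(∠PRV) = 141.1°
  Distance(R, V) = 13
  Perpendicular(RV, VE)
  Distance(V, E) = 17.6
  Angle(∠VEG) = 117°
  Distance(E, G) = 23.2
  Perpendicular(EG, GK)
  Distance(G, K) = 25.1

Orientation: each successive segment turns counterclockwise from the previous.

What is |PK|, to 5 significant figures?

12.283

∠VEG = 117.0° gives EG at -163.60° from the x-axis; with |EG| = 23.2, G = (12.875, 12.563). EG is perpendicular to GK, so GK runs at -73.600°; with |GK| = 25.1, K = (19.962, -11.516). Then |PK| = |K − P| = 12.283.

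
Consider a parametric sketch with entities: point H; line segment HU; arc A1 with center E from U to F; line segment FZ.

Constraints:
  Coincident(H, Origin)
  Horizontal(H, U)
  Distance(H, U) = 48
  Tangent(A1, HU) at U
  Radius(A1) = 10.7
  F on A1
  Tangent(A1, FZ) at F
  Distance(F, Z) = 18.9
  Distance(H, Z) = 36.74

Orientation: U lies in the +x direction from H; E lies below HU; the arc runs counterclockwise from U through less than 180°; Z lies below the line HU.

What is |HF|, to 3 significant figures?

39.0

H is at the origin; H and U share the same y with |HU| = 48.0 and U on the +x side, so U = (48.0, 0.00). Tangency of A1 to HU means the radius EU is perpendicular to HU, so E = U + (0, -10.7) = (48.0, -10.7). Since EF ⟂ FZ (tangency), |EZ| = √(10.7² + 18.9²) = 21.7 regardless of where F sits on A1. So Z lies on both circle(H, 36.74) and circle(E, 21.7); the below-HU intersection is Z = (29.4, -22.0). F is the foot of the tangent from Z: F = (38.7, -5.48).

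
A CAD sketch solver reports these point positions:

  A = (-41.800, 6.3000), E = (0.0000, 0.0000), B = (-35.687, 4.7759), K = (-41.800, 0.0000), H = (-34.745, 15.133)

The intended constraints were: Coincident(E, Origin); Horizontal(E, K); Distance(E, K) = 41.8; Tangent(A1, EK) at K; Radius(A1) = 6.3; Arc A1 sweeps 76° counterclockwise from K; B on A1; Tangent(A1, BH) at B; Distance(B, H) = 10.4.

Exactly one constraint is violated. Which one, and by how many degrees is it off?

Tangent(A1, BH) at B — off by 8.80°.

E = (0.00, 0.00) ✓; E.y = 0.00, K.y = 0.00 ✓; |EK| = 41.80 ✓; ∠(AK, KE) = 90.00° ✓; |AK| = 6.300 ✓; bearing(A→B) − bearing(A→K) = 76.00° ✓; |AB| = 6.300 ✓; ∠(AB, BH) = 81.20° ✗; |BH| = 10.40 ✓.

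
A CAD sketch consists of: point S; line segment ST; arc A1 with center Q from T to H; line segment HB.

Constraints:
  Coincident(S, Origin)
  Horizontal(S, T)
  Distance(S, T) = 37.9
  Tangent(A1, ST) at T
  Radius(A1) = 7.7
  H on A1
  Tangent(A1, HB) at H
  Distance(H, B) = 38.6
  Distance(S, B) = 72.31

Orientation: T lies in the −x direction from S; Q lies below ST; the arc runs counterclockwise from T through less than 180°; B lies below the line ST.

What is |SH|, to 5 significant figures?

45.228

Checks: S.y = 0.00, T.y = 0.00 ✓; |QH| = 7.700 ✓; ∠(QH, HB) = 90.00° ✓; |HB| = 38.60 ✓; |SB| = 72.31 ✓.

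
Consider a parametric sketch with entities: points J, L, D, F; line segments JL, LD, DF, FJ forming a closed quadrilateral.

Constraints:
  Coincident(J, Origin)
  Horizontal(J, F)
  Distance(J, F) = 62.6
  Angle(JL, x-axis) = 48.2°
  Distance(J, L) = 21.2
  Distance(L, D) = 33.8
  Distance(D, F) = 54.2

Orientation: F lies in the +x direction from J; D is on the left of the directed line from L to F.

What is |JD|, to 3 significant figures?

54.8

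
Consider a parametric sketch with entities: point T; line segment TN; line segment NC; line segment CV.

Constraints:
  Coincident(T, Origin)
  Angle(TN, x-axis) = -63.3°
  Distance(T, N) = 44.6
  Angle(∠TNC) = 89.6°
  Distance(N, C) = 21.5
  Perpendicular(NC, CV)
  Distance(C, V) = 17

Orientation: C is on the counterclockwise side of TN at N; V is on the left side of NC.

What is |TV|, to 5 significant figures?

34.795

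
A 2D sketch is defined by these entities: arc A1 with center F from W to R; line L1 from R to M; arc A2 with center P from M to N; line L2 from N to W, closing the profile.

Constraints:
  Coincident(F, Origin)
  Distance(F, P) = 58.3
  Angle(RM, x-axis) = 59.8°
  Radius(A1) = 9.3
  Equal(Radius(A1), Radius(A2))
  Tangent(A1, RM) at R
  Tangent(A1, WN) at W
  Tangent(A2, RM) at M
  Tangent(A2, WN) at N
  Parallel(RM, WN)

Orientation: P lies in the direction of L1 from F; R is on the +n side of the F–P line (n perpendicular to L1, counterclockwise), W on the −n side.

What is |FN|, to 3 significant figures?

59.0

The slot axis is L1's direction at 59.8°, so u = (cos 59.8°, sin 59.8°) = (0.503, 0.864) and n = (−sin 59.8°, cos 59.8°) = (-0.864, 0.503). F is at the origin and P lies 58.3 along u from F, so P = 58.3·u = (29.3, 50.4). Tangency of A1 to both parallel lines with radius 9.3 puts R and W at F ± 9.3·n: R = (-8.04, 4.68), W = (8.04, -4.68). Equal radii place M and N the same way about P: M = P + 9.3·n = (21.3, 55.1), N = P − 9.3·n = (37.4, 45.7). Then |FN| = |N − F| = 59.0.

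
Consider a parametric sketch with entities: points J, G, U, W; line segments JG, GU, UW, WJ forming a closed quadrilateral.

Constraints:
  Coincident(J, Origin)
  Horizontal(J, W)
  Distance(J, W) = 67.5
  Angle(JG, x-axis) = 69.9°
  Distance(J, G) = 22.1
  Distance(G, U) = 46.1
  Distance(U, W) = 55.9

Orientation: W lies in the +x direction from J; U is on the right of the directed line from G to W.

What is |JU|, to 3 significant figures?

29.8

J is at the origin; JW is horizontal with |JW| = 67.5 and W in +x, so W = (67.5, 0). JG runs at 69.9° with |JG| = 22.1, so G = (7.59, 20.8). U is determined by |GU| = 46.1 and |UW| = 55.9 together: it lies at the intersection of circle(G, 46.1) and circle(W, 55.9). With |GW| = 63.4, the foot of the radical line on GW is 23.8 from G and the perpendicular offset is √(46.1² − 23.8²) = 39.5. Taking the right-of-GW solution: U = (17.2, -24.3).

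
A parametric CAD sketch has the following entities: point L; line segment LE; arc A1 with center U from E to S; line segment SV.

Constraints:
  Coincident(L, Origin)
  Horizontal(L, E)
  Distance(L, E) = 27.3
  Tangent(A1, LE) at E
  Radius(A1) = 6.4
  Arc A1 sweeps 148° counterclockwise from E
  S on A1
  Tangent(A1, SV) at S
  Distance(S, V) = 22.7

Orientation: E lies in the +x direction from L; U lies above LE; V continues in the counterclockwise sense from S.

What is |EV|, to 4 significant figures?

28.65

L is at the origin; LE is horizontal with |LE| = 27.3 and E on the +x side, so E = (27.30, 0.000). Tangency of A1 to LE means the radius UE is perpendicular to LE, so U = E + (0, 6.4) = (27.30, 6.400). On A1, E sits at bearing -90° from U; a 148° counterclockwise sweep puts S at bearing 58°, so S = U + 6.4·(cos 58°, sin 58°) = (30.69, 11.83). Since A1 is tangent to SV there, US ⟂ SV, so SV runs along (−sin 58°, cos 58°); with |SV| = 22.7, V = (11.44, 23.86). Then |EV| = |V − E| = 28.65.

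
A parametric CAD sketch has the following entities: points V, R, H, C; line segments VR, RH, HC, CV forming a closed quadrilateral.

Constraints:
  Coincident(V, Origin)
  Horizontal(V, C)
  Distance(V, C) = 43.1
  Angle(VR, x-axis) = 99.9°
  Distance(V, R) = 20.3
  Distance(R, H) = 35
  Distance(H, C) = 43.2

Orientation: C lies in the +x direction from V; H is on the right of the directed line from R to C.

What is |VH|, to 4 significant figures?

14.70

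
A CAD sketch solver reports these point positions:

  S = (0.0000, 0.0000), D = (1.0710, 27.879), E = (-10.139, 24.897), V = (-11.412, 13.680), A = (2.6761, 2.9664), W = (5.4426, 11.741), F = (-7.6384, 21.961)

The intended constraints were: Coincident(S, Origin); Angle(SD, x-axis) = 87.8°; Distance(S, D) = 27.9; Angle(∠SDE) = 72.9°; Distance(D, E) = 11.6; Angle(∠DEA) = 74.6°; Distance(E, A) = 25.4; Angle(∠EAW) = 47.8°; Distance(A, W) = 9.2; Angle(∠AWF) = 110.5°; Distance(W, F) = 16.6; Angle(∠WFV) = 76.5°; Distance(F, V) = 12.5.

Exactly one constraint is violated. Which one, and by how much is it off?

Distance(F, V) = 12.5 — off by 3.40.

S = (0.00, 0.00) ✓; SD at 87.80° ✓; |SD| = 27.90 ✓; ∠SDE = 72.90° ✓; |DE| = 11.60 ✓; ∠DEA = 74.60° ✓; |EA| = 25.40 ✓; ∠EAW = 47.80° ✓; |AW| = 9.200 ✓; ∠AWF = 110.5° ✓; |WF| = 16.60 ✓; ∠WFV = 76.50° ✓; |FV| = 9.100 ✗.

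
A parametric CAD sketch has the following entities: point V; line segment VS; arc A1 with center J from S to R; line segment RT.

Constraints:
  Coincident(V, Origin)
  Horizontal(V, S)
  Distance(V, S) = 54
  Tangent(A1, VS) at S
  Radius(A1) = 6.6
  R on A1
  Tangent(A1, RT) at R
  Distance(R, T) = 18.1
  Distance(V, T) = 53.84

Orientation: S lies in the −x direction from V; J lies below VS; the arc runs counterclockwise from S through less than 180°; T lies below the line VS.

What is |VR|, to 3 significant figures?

60.1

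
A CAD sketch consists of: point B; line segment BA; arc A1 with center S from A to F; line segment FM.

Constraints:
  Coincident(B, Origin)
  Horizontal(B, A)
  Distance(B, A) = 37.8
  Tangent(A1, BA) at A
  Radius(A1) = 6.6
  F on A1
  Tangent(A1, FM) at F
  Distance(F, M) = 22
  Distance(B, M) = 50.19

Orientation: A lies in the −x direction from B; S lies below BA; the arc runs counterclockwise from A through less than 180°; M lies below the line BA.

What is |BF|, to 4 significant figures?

44.97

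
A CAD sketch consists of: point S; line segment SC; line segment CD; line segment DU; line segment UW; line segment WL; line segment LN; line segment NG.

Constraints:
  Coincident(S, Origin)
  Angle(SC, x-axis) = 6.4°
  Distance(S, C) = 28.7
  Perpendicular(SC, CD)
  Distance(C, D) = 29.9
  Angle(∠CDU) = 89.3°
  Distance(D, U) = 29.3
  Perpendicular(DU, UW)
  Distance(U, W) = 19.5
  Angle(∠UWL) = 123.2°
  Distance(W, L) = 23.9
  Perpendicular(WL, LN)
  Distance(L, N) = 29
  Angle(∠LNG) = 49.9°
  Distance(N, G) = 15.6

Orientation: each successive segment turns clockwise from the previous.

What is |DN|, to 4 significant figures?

10.61

S is at the origin; SC runs at 6.4° with length 28.7, so C = (28.52, 3.199). SC ⟂ CD, so CD runs at -83.60°; with |CD| = 29.9, D = (31.85, -26.51). ∠CDU = 89.3° gives DU at -174.3° from the x-axis; with |DU| = 29.3, U = (2.699, -29.42). The perpendicularity gives UW at right angles to DU, so UW runs at 95.70°; with |UW| = 19.5, W = (0.7622, -10.02). ∠UWL = 123.2° gives WL at 38.90° from the x-axis; with |WL| = 23.9, L = (19.36, 4.987). WL ⟂ LN, so LN runs at -51.10°; with |LN| = 29.0, N = (37.57, -17.58). Then |DN| = |N − D| = 10.61.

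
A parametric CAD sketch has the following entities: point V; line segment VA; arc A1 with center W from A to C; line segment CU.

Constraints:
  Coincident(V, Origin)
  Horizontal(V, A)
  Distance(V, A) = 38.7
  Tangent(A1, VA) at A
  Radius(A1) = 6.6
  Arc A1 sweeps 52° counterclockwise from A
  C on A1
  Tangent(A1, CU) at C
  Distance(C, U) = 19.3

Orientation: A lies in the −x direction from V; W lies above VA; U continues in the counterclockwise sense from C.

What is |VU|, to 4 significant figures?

27.97

On A1, A sits at bearing -90° from W; a 52° counterclockwise sweep puts C at bearing -38°, so C = W + 6.6·(cos -38°, sin -38°) = (-33.50, 2.537). Tangency of A1 to CU means the radius WC is perpendicular to CU, so CU runs along (−sin -38°, cos -38°); with |CU| = 19.3, U = (-21.62, 17.75). Then |VU| = |U − V| = 27.97.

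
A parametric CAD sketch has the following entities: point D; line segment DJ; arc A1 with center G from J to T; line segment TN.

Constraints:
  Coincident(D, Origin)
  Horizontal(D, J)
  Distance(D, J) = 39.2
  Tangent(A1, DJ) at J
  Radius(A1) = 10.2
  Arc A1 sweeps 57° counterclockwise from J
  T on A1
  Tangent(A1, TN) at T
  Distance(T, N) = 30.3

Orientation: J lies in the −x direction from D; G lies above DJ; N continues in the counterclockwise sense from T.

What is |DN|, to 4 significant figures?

33.22

D is at the origin; D and J share the same y with |DJ| = 39.2 and J on the −x side, so J = (-39.20, 0.000). Since A1 is tangent to DJ there, GJ ⟂ DJ, so G = J + (0, 10.2) = (-39.20, 10.20). On A1, J sits at bearing -90° from G; a 57° counterclockwise sweep puts T at bearing -33°, so T = G + 10.2·(cos -33°, sin -33°) = (-30.65, 4.645). The tangent condition forces GT to be normal to TN, so TN runs along (−sin -33°, cos -33°); with |TN| = 30.3, N = (-14.14, 30.06). Then |DN| = |N − D| = 33.22.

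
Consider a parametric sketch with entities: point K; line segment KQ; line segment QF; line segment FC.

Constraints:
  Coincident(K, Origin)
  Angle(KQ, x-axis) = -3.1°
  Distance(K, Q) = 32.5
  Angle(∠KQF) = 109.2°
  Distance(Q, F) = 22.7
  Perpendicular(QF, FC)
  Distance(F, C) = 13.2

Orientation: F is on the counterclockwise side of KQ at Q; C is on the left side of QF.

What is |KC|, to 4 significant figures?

37.69

K is at the origin; KQ runs at -3.1° with length 32.5, so Q = 32.5·(cos -3.1°, sin -3.1°) = (32.45, -1.758). ∠KQF = 109.2°, so QF runs at -3.1° + (180° − 109.2°) = 67.70° from the x-axis; with |QF| = 22.7, F = Q + 22.7·(cos 67.70°, sin 67.70°) = (41.07, 19.24). The perpendicularity gives FC at right angles to QF; with |FC| = 13.2 on the left of QF, C = F + 13.2·(-0.9252, 0.3795) = (28.85, 24.25). Then |KC| = |C − K| = 37.69.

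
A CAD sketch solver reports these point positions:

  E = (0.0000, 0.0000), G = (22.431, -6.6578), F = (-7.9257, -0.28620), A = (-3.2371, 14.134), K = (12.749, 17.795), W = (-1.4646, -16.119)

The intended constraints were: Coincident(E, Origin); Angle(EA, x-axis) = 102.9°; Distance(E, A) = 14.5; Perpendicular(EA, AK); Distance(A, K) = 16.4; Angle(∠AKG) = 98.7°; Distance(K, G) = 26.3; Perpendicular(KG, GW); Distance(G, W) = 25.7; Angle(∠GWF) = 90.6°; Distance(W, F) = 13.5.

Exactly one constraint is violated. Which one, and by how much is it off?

Distance(W, F) = 13.5 — off by 3.60.

E = (0.00, 0.00) ✓; EA at 102.9° ✓; |EA| = 14.50 ✓; ∠(EA, AK) = 90.00° ✓; |AK| = 16.40 ✓; ∠AKG = 98.70° ✓; |KG| = 26.30 ✓; ∠(KG, GW) = 90.00° ✓; |GW| = 25.70 ✓; ∠GWF = 90.60° ✓; |WF| = 17.10 ✗.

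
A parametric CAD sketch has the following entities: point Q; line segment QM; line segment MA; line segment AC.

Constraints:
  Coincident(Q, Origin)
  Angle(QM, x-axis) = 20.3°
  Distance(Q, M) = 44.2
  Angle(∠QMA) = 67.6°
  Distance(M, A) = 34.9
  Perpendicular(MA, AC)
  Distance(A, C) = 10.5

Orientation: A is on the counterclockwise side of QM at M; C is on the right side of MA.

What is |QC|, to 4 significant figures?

54.45

∠QMA = 67.6°, so MA runs at 20.3° + (180° − 67.6°) = 132.7° from the x-axis; with |MA| = 34.9, A = M + 34.9·(cos 132.7°, sin 132.7°) = (17.79, 40.98). MA ⟂ AC; with |AC| = 10.5 on the right of MA, C = A + 10.5·(0.7349, 0.6782) = (25.50, 48.10). Then |QC| = |C − Q| = 54.45.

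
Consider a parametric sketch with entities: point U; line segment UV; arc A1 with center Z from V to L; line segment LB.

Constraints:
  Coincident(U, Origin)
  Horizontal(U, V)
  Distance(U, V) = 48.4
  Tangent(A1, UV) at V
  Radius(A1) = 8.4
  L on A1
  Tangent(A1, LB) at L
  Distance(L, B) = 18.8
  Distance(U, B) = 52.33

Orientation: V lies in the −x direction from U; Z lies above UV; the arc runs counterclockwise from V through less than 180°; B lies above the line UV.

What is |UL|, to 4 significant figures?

41.41

Checks: |ZL| = 8.400 ✓; ∠(ZL, LB) = 90.00° ✓; |LB| = 18.80 ✓; |UB| = 52.33 ✓.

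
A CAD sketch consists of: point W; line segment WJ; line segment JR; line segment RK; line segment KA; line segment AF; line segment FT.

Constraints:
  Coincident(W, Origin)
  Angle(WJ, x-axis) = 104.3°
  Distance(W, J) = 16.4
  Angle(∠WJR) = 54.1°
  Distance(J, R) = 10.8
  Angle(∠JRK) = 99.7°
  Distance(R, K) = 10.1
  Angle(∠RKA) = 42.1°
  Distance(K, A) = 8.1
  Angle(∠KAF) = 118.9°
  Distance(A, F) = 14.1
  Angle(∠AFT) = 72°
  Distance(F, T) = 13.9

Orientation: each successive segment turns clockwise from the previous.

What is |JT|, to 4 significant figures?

20.93

W is at the origin; WJ runs at 104.3° with length 16.4, so J = (-4.051, 15.89). ∠WJR = 54.1° gives JR at -21.60° from the x-axis; with |JR| = 10.8, R = (5.991, 11.92). ∠JRK = 99.7° gives RK at -101.9° from the x-axis; with |RK| = 10.1, K = (3.908, 2.033). ∠RKA = 42.1° gives KA at 120.2° from the x-axis; with |KA| = 8.1, A = (-0.1663, 9.034). ∠KAF = 118.9° gives AF at 59.10° from the x-axis; with |AF| = 14.1, F = (7.075, 21.13). ∠AFT = 72.0° gives FT at -48.90° from the x-axis; with |FT| = 13.9, T = (16.21, 10.66). Then |JT| = |T − J| = 20.93.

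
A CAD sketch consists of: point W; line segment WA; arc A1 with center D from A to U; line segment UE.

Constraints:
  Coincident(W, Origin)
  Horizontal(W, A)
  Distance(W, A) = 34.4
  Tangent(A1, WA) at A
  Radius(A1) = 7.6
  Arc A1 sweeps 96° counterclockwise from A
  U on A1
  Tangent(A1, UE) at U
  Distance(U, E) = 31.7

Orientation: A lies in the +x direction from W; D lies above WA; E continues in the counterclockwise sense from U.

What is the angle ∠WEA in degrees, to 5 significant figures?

38.000°

On A1, A sits at bearing -90° from D; a 96° counterclockwise sweep puts U at bearing 6°, so U = D + 7.6·(cos 6°, sin 6°) = (41.958, 8.3944). The tangent condition forces DU to be normal to UE, so UE runs along (−sin 6°, cos 6°); with |UE| = 31.7, E = (38.645, 39.921). Then cos ∠WEA = EW·EA / (|EW||EA|), giving 38.000°.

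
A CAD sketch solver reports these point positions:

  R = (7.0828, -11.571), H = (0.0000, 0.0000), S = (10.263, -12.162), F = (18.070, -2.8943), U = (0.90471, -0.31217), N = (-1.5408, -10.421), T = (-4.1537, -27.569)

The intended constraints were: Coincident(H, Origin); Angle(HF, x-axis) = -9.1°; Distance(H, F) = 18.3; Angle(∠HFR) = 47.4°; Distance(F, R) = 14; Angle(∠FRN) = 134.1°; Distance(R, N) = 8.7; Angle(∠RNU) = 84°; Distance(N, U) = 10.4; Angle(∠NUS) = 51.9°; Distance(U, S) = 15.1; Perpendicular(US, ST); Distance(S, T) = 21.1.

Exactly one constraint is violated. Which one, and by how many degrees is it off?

Perpendicular(US, ST) — off by 8.60°.

H = (0.00, 0.00) ✓; HF at -9.100° ✓; |HF| = 18.30 ✓; ∠HFR = 47.40° ✓; |FR| = 14.00 ✓; ∠FRN = 134.1° ✓; |RN| = 8.700 ✓; ∠RNU = 84.00° ✓; |NU| = 10.40 ✓; ∠NUS = 51.90° ✓; |US| = 15.10 ✓; ∠(US, ST) = 81.40° ✗; |ST| = 21.10 ✓.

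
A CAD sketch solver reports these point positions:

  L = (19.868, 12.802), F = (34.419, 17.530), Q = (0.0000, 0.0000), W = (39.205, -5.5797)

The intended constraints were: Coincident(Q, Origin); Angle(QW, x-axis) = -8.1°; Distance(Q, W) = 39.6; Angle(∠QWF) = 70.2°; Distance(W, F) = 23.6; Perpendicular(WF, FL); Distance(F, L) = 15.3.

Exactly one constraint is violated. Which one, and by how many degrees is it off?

Perpendicular(WF, FL) — off by 6.30°.

Q = (0.00, 0.00) ✓; QW at -8.100° ✓; |QW| = 39.60 ✓; ∠QWF = 70.20° ✓; |WF| = 23.60 ✓; ∠(WF, FL) = 96.30° ✗; |FL| = 15.30 ✓.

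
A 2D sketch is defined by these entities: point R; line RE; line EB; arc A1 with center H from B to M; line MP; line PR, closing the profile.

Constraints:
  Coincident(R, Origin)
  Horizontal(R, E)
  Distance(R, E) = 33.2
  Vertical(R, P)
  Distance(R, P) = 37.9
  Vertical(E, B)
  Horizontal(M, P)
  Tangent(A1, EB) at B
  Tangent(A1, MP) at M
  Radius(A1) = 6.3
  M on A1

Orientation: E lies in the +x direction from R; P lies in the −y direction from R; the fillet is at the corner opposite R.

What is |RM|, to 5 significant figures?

46.476

R is at the origin; RE is horizontal with |RE| = 33.2 and E on the +x side, so E = (33.200, 0.0000). RP is vertical with |RP| = 37.9 and P on the −y side, so P = (0.0000, -37.900). The virtual corner opposite R is at (33.200, -37.900). Since A1 is tangent to EB there, HB ⟂ EB and since A1 is tangent to MP there, HM ⟂ MP, with radius 6.3, so the center H sits 6.3 in from both sides at H = (26.900, -31.600). That places the tangent points at B = (33.200, -31.600) on EB and M = (26.900, -37.900) on MP. Then |RM| = |M − R| = 46.476.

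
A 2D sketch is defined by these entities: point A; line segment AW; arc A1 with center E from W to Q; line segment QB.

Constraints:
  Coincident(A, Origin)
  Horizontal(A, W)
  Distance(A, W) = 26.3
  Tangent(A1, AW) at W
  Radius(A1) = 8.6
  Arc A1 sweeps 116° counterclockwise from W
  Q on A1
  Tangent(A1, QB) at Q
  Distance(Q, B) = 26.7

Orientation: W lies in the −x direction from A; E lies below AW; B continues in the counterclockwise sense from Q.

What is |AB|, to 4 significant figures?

42.67

On A1, W sits at bearing 90° from E; a 116° counterclockwise sweep puts Q at bearing 206°, so Q = E + 8.6·(cos 206°, sin 206°) = (-34.03, -12.37). A1 meets QB tangentially, so EQ is at right angles to QB, so QB runs along (−sin 206°, cos 206°); with |QB| = 26.7, B = (-22.33, -36.37). Then |AB| = |B − A| = 42.67.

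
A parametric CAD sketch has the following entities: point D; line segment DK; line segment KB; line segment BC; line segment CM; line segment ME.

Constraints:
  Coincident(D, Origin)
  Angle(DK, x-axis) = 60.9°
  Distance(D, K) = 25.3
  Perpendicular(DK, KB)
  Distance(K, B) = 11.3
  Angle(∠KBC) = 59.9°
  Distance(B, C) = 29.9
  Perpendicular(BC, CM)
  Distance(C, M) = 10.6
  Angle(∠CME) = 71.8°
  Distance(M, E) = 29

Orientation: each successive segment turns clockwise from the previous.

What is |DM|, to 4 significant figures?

13.71

∠KBC = 59.9° gives BC at -149.2° from the x-axis; with |BC| = 29.9, C = (-3.505, 1.301). BC ⟂ CM, so CM runs at 120.8°; with |CM| = 10.6, M = (-8.933, 10.41). Then |DM| = |M − D| = 13.71.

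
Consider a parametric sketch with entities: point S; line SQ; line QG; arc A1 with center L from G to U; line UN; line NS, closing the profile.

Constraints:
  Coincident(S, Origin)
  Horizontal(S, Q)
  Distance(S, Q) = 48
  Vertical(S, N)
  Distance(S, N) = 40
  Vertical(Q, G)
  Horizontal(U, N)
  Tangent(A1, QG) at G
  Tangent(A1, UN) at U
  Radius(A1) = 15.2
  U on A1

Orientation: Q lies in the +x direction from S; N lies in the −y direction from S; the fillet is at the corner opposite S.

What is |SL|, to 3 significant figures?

41.1

S is at the origin; SQ is horizontal with |SQ| = 48.0 and Q on the +x side, so Q = (48.0, 0.00). S and N share the same x with |SN| = 40.0 and N on the −y side, so N = (0.00, -40.0). The virtual corner opposite S is at (48.0, -40.0). Since A1 is tangent to QG there, LG ⟂ QG and A1 meets UN tangentially, so LU is at right angles to UN, with radius 15.2, so the center L sits 15.2 in from both sides at L = (32.8, -24.8). Then |SL| = |L − S| = 41.1.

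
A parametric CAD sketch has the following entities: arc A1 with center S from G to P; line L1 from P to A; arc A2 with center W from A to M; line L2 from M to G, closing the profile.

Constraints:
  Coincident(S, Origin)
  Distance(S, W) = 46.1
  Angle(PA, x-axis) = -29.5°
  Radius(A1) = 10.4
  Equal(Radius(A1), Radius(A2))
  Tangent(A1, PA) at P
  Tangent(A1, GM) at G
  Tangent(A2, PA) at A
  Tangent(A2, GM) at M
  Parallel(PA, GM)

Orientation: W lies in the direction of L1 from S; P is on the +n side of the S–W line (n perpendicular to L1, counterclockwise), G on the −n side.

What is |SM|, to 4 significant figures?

47.26

Tangency of A1 to both parallel lines with radius 10.4 puts P and G at S ± 10.4·n: P = (5.121, 9.052), G = (-5.121, -9.052). Equal radii place A and M the same way about W: A = W + 10.4·n = (45.24, -13.65), M = W − 10.4·n = (35.00, -31.75). Then |SM| = |M − S| = 47.26.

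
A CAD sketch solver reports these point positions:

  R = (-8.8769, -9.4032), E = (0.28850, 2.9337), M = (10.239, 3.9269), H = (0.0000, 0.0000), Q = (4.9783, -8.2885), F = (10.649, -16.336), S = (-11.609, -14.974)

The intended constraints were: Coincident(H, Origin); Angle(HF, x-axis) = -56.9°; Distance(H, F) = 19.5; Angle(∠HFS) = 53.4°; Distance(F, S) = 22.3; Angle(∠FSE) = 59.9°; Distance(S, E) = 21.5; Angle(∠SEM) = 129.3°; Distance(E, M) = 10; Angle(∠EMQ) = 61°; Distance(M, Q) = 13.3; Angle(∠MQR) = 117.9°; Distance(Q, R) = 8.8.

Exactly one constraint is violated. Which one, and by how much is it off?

Distance(Q, R) = 8.8 — off by 5.10.

H = (0.00, 0.00) ✓; HF at -56.90° ✓; |HF| = 19.50 ✓; ∠HFS = 53.40° ✓; |FS| = 22.30 ✓; ∠FSE = 59.90° ✓; |SE| = 21.50 ✓; ∠SEM = 129.3° ✓; |EM| = 10.00 ✓; ∠EMQ = 61.00° ✓; |MQ| = 13.30 ✓; ∠MQR = 117.9° ✓; |QR| = 13.90 ✗.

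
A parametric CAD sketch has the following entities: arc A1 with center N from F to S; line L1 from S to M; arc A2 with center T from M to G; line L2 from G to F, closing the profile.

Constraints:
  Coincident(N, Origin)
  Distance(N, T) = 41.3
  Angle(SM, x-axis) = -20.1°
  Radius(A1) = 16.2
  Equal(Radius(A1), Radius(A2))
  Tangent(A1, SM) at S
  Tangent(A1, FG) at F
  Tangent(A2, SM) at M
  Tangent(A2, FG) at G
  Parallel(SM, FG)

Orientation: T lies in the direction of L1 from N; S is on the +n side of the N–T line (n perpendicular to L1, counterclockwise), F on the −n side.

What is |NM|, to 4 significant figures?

44.36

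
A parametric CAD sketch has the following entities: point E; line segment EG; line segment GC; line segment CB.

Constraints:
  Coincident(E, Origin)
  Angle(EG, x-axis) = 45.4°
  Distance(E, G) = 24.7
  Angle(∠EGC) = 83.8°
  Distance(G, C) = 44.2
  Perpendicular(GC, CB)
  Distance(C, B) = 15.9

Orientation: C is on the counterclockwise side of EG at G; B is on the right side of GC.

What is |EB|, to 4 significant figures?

57.98

E is at the origin; EG runs at 45.4° with length 24.7, so G = 24.7·(cos 45.4°, sin 45.4°) = (17.34, 17.59). ∠EGC = 83.8°, so GC runs at 45.4° + (180° − 83.8°) = 141.6° from the x-axis; with |GC| = 44.2, C = G + 44.2·(cos 141.6°, sin 141.6°) = (-17.30, 45.04). GC ⟂ CB; with |CB| = 15.9 on the right of GC, B = C + 15.9·(0.6211, 0.7837) = (-7.420, 57.50). Then |EB| = |B − E| = 57.98.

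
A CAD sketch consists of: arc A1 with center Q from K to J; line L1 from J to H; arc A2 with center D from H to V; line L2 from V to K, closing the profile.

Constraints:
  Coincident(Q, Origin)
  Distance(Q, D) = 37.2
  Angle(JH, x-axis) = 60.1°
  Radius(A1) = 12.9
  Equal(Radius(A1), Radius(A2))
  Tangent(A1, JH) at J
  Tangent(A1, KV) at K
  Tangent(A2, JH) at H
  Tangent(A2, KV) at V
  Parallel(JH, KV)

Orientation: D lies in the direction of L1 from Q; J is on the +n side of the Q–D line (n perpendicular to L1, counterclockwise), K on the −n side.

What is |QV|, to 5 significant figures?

39.373

The slot axis is L1's direction at 60.1°, so u = (cos 60.1°, sin 60.1°) = (0.49849, 0.86690) and n = (−sin 60.1°, cos 60.1°) = (-0.86690, 0.49849). Q is at the origin and D lies 37.2 along u from Q, so D = 37.2·u = (18.544, 32.249). Tangency of A1 to both parallel lines with radius 12.9 puts J and K at Q ± 12.9·n: J = (-11.183, 6.4305), K = (11.183, -6.4305). Equal radii place H and V the same way about D: H = D + 12.9·n = (7.3608, 38.679), V = D − 12.9·n = (29.727, 25.818). Then |QV| = |V − Q| = 39.373.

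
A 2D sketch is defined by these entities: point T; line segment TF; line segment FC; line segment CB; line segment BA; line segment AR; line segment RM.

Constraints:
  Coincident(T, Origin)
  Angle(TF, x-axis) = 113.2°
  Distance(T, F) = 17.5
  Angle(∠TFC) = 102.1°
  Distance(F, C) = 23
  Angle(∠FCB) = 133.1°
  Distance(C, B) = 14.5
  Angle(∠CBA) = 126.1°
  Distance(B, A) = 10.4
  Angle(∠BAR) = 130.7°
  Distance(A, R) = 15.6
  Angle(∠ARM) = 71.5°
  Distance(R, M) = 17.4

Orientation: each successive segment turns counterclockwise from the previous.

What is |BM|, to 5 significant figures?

18.935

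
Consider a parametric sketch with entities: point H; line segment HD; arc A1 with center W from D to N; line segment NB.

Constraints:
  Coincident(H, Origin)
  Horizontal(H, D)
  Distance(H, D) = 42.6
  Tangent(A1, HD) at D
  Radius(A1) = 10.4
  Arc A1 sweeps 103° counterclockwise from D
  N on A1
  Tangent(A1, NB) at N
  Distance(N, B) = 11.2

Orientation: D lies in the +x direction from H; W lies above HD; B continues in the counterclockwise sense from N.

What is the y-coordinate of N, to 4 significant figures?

12.74

H is at the origin; HD is horizontal with |HD| = 42.6 and D on the +x side, so D = (42.60, 0.000). A1 meets HD tangentially, so WD is at right angles to HD, so W = D + (0, 10.4) = (42.60, 10.40). On A1, D sits at bearing -90° from W; a 103° counterclockwise sweep puts N at bearing 13°, so N = W + 10.4·(cos 13°, sin 13°) = (52.73, 12.74). So N.y = 12.74.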